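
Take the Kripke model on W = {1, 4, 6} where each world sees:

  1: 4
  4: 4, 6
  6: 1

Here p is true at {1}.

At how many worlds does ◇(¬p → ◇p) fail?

1: successors {4}; ¬p → ◇p there: 4:F. ✗
4: successors {4, 6}; ¬p → ◇p there: 4:F, 6:T. ✓
6: successors {1}; ¬p → ◇p there: 1:T. ✓
Satisfying worlds: {4, 6}.
So ◇(¬p → ◇p) fails at the other 1 world.

1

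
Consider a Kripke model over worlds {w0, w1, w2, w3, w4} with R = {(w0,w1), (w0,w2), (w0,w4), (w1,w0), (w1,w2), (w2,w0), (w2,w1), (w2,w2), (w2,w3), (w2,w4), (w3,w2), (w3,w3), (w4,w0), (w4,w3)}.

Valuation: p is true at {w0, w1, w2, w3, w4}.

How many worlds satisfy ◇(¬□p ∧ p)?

w0: successors {w1, w2, w4}; ¬□p ∧ p there: w1:F, w2:F, w4:F. ✗
w1: successors {w0, w2}; ¬□p ∧ p there: w0:F, w2:F. ✗
w2: successors {w0, w1, w2, w3, w4}; ¬□p ∧ p there: w0:F, w1:F, w2:F, w3:F, w4:F. ✗
w3: successors {w2, w3}; ¬□p ∧ p there: w2:F, w3:F. ✗
w4: successors {w0, w3}; ¬□p ∧ p there: w0:F, w3:F. ✗
Satisfying worlds: ∅.

0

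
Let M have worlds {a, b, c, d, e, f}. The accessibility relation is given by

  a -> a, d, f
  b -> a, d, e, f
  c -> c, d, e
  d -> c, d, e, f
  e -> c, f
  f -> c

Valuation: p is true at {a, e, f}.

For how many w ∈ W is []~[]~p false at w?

a: successors {a, d, f}; ~[]~p there: a:T, d:T, f:F. ✗
b: successors {a, d, e, f}; ~[]~p there: a:T, d:T, e:T, f:F. ✗
c: successors {c, d, e}; ~[]~p there: c:T, d:T, e:T. ✓
d: successors {c, d, e, f}; ~[]~p there: c:T, d:T, e:T, f:F. ✗
e: successors {c, f}; ~[]~p there: c:T, f:F. ✗
f: successors {c}; ~[]~p there: c:T. ✓
Satisfying worlds: {c, f}.
So []~[]~p fails at the other 4 worlds.

4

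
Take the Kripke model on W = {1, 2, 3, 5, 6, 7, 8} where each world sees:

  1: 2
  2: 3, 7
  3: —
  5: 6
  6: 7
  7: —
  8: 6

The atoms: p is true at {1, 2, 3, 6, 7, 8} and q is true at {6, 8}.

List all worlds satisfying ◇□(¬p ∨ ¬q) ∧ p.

1: ◇□(¬p ∨ ¬q) is T, p is T. ✓
2: ◇□(¬p ∨ ¬q) is T, p is T. ✓
3: ◇□(¬p ∨ ¬q) is F, p is T. ✗
5: ◇□(¬p ∨ ¬q) is T, p is F. ✗
6: ◇□(¬p ∨ ¬q) is T, p is T. ✓
7: ◇□(¬p ∨ ¬q) is F, p is T. ✗
8: ◇□(¬p ∨ ¬q) is T, p is T. ✓

{1, 2, 6, 8}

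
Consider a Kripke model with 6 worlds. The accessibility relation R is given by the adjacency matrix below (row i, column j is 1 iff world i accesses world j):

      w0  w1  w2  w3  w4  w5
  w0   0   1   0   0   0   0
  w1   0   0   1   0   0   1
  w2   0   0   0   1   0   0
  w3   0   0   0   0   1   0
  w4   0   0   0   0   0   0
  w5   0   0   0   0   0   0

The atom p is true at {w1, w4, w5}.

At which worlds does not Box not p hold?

{w0, w1, w3}

w0: Box not p is F. ✓
w1: Box not p is F. ✓
w2: Box not p is T. ✗
w3: Box not p is F. ✓
w4: Box not p is T. ✗
w5: Box not p is T. ✗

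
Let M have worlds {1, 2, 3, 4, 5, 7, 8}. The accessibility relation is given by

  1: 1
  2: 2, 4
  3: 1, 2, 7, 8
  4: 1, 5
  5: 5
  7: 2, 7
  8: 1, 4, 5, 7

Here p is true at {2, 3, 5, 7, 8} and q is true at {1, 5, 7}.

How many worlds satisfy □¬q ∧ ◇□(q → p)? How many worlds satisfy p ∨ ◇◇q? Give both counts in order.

For □¬q ∧ ◇□(q → p):
1: □¬q is F, ◇□(q → p) is F. ✗
2: □¬q is T, ◇□(q → p) is T. ✓
3: □¬q is F, ◇□(q → p) is T. ✗
4: □¬q is F, ◇□(q → p) is T. ✗
5: □¬q is F, ◇□(q → p) is T. ✗
7: □¬q is F, ◇□(q → p) is T. ✗
8: □¬q is F, ◇□(q → p) is T. ✗
— 1 world.
For p ∨ ◇◇q:
1: p is F, ◇◇q is T. ✓
2: p is T, ◇◇q is T. ✓
3: p is T, ◇◇q is T. ✓
4: p is F, ◇◇q is T. ✓
5: p is T, ◇◇q is T. ✓
7: p is T, ◇◇q is T. ✓
8: p is T, ◇◇q is T. ✓
— 7 worlds.

1 and 7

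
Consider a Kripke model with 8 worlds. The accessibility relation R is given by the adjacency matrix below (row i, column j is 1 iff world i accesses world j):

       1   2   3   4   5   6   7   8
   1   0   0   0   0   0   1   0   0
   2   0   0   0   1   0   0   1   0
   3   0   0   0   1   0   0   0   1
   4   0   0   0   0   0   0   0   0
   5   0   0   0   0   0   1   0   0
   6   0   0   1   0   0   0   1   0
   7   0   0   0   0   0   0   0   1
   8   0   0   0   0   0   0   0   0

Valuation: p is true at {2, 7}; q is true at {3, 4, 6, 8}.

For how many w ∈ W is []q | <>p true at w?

8

1: []q is T, <>p is F. ✓
2: []q is F, <>p is T. ✓
3: []q is T, <>p is F. ✓
4: []q is T, <>p is F. ✓
5: []q is T, <>p is F. ✓
6: []q is F, <>p is T. ✓
7: []q is T, <>p is F. ✓
8: []q is T, <>p is F. ✓
Satisfying worlds: {1, 2, 3, 4, 5, 6, 7, 8}.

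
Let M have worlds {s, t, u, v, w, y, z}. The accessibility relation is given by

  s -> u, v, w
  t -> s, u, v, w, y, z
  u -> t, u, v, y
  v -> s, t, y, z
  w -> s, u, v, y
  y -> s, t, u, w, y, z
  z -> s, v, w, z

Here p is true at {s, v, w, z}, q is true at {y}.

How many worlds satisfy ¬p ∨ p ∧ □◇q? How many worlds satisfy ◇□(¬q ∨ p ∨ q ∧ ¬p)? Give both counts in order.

For ¬p ∨ p ∧ □◇q:
s: ¬p is F, p ∧ □◇q is T. ✓
t: ¬p is T, p ∧ □◇q is F. ✓
u: ¬p is T, p ∧ □◇q is F. ✓
v: ¬p is F, p ∧ □◇q is F. ✗
w: ¬p is F, p ∧ □◇q is F. ✗
y: ¬p is T, p ∧ □◇q is F. ✓
z: ¬p is F, p ∧ □◇q is F. ✗
— 4 worlds.
For ◇□(¬q ∨ p ∨ q ∧ ¬p):
s: successors {u, v, w}; □(¬q ∨ p ∨ q ∧ ¬p) there: u:T, v:T, w:T. ✓
t: successors {s, u, v, w, y, z}; □(¬q ∨ p ∨ q ∧ ¬p) there: s:T, u:T, v:T, w:T, y:T, z:T. ✓
u: successors {t, u, v, y}; □(¬q ∨ p ∨ q ∧ ¬p) there: t:T, u:T, v:T, y:T. ✓
v: successors {s, t, y, z}; □(¬q ∨ p ∨ q ∧ ¬p) there: s:T, t:T, y:T, z:T. ✓
w: successors {s, u, v, y}; □(¬q ∨ p ∨ q ∧ ¬p) there: s:T, u:T, v:T, y:T. ✓
y: successors {s, t, u, w, y, z}; □(¬q ∨ p ∨ q ∧ ¬p) there: s:T, t:T, u:T, w:T, y:T, z:T. ✓
z: successors {s, v, w, z}; □(¬q ∨ p ∨ q ∧ ¬p) there: s:T, v:T, w:T, z:T. ✓
— 7 worlds.

4 and 7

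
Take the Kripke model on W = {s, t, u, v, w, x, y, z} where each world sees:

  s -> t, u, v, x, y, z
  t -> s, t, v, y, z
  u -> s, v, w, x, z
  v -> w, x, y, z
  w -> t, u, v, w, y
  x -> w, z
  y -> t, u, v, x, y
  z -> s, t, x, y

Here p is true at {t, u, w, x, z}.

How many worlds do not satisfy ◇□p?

s: successors {t, u, v, x, y, z}; □p there: t:F, u:F, v:F, x:T, y:F, z:F. ✓
t: successors {s, t, v, y, z}; □p there: s:F, t:F, v:F, y:F, z:F. ✗
u: successors {s, v, w, x, z}; □p there: s:F, v:F, w:F, x:T, z:F. ✓
v: successors {w, x, y, z}; □p there: w:F, x:T, y:F, z:F. ✓
w: successors {t, u, v, w, y}; □p there: t:F, u:F, v:F, w:F, y:F. ✗
x: successors {w, z}; □p there: w:F, z:F. ✗
y: successors {t, u, v, x, y}; □p there: t:F, u:F, v:F, x:T, y:F. ✓
z: successors {s, t, x, y}; □p there: s:F, t:F, x:T, y:F. ✓
Satisfying worlds: {s, u, v, y, z}.
So ◇□p fails at the other 3 worlds.

3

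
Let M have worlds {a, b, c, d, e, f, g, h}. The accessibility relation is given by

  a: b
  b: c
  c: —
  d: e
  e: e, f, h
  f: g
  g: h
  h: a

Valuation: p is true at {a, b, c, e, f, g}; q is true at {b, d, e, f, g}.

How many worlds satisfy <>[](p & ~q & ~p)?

a: successors {b}; [](p & ~q & ~p) there: b:F. ✗
b: successors {c}; [](p & ~q & ~p) there: c:T. ✓
c: no successors, so <>[](p & ~q & ~p) fails. ✗
d: successors {e}; [](p & ~q & ~p) there: e:F. ✗
e: successors {e, f, h}; [](p & ~q & ~p) there: e:F, f:F, h:F. ✗
f: successors {g}; [](p & ~q & ~p) there: g:F. ✗
g: successors {h}; [](p & ~q & ~p) there: h:F. ✗
h: successors {a}; [](p & ~q & ~p) there: a:F. ✗
Satisfying worlds: {b}.

1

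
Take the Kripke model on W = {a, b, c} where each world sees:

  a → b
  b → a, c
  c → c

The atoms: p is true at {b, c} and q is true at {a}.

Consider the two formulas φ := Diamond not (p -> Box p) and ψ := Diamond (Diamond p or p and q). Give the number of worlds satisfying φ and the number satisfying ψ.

1 and 3

For Diamond not (p -> Box p):
a: successors {b}; not (p -> Box p) there: b:T. ✓
b: successors {a, c}; not (p -> Box p) there: a:F, c:F. ✗
c: successors {c}; not (p -> Box p) there: c:F. ✗
— 1 world.
For Diamond (Diamond p or p and q):
a: successors {b}; Diamond p or p and q there: b:T. ✓
b: successors {a, c}; Diamond p or p and q there: a:T, c:T. ✓
c: successors {c}; Diamond p or p and q there: c:T. ✓
— 3 worlds.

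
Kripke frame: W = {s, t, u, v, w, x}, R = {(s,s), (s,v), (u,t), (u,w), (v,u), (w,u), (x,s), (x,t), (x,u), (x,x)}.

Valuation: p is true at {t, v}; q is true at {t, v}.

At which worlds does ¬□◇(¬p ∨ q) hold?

{u, x}

s: □◇(¬p ∨ q) is T. ✗
t: □◇(¬p ∨ q) is T. ✗
u: □◇(¬p ∨ q) is F. ✓
v: □◇(¬p ∨ q) is T. ✗
w: □◇(¬p ∨ q) is T. ✗
x: □◇(¬p ∨ q) is F. ✓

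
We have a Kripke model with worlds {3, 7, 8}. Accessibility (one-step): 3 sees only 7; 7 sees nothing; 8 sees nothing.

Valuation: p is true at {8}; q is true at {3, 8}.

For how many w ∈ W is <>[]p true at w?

1

3: successors {7}; []p there: 7:T. ✓
7: no successors, so <>[]p fails. ✗
8: no successors, so <>[]p fails. ✗
Satisfying worlds: {3}.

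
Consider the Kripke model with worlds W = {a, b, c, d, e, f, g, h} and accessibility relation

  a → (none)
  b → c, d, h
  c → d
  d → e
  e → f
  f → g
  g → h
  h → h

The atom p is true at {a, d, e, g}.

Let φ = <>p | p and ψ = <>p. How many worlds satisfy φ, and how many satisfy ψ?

7 and 4

For <>p | p:
a: <>p is F, p is T. ✓
b: <>p is T, p is F. ✓
c: <>p is T, p is F. ✓
d: <>p is T, p is T. ✓
e: <>p is F, p is T. ✓
f: <>p is T, p is F. ✓
g: <>p is F, p is T. ✓
h: <>p is F, p is F. ✗
— 7 worlds.
For <>p:
a: no successors, so <>p fails. ✗
b: successors {c, d, h}; p there: c:F, d:T, h:F. ✓
c: successors {d}; p there: d:T. ✓
d: successors {e}; p there: e:T. ✓
e: successors {f}; p there: f:F. ✗
f: successors {g}; p there: g:T. ✓
g: successors {h}; p there: h:F. ✗
h: successors {h}; p there: h:F. ✗
— 4 worlds.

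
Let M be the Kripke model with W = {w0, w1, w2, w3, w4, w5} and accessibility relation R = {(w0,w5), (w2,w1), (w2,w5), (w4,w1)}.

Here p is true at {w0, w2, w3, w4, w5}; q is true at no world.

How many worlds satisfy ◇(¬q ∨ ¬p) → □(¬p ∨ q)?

w0: ◇(¬q ∨ ¬p) is T, □(¬p ∨ q) is F. ✗
w1: ◇(¬q ∨ ¬p) is F, □(¬p ∨ q) is T. ✓
w2: ◇(¬q ∨ ¬p) is T, □(¬p ∨ q) is F. ✗
w3: ◇(¬q ∨ ¬p) is F, □(¬p ∨ q) is T. ✓
w4: ◇(¬q ∨ ¬p) is T, □(¬p ∨ q) is T. ✓
w5: ◇(¬q ∨ ¬p) is F, □(¬p ∨ q) is T. ✓
Satisfying worlds: {w1, w3, w4, w5}.

4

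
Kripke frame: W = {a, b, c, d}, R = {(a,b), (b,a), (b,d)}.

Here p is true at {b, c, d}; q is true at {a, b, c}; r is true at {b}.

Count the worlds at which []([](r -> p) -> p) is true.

3

a: successors {b}; [](r -> p) -> p there: b:T. ✓
b: successors {a, d}; [](r -> p) -> p there: a:F, d:T. ✗
c: no successors, so []([](r -> p) -> p) holds vacuously. ✓
d: no successors, so []([](r -> p) -> p) holds vacuously. ✓
Satisfying worlds: {a, c, d}.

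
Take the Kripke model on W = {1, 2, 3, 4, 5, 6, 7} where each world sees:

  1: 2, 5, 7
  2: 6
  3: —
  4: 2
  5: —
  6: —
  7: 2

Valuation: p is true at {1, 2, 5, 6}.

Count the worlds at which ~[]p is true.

1

1: []p is F. ✓
2: []p is T. ✗
3: []p is T. ✗
4: []p is T. ✗
5: []p is T. ✗
6: []p is T. ✗
7: []p is T. ✗
Satisfying worlds: {1}.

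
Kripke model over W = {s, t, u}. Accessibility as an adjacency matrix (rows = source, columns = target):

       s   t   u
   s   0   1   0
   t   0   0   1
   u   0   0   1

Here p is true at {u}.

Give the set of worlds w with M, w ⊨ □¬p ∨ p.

{s, u}

s: □¬p is T, p is F. ✓
t: □¬p is F, p is F. ✗
u: □¬p is F, p is T. ✓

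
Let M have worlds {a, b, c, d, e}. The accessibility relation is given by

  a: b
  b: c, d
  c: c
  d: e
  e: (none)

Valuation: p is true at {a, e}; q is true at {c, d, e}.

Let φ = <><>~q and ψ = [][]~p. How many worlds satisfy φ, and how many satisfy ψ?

For <><>~q:
a: successors {b}; <>~q there: b:F. ✗
b: successors {c, d}; <>~q there: c:F, d:F. ✗
c: successors {c}; <>~q there: c:F. ✗
d: successors {e}; <>~q there: e:F. ✗
e: no successors, so <><>~q fails. ✗
— 0 worlds.
For [][]~p:
a: successors {b}; []~p there: b:T. ✓
b: successors {c, d}; []~p there: c:T, d:F. ✗
c: successors {c}; []~p there: c:T. ✓
d: successors {e}; []~p there: e:T. ✓
e: no successors, so [][]~p holds vacuously. ✓
— 4 worlds.

0 and 4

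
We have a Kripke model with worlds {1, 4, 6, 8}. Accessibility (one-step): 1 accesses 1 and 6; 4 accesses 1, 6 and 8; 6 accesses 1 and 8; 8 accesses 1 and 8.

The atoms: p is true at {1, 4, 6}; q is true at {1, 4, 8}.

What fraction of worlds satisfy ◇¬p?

3/4

1: successors {1, 6}; ¬p there: 1:F, 6:F. ✗
4: successors {1, 6, 8}; ¬p there: 1:F, 6:F, 8:T. ✓
6: successors {1, 8}; ¬p there: 1:F, 8:T. ✓
8: successors {1, 8}; ¬p there: 1:F, 8:T. ✓
That's 3 of 4 worlds, so 3/4.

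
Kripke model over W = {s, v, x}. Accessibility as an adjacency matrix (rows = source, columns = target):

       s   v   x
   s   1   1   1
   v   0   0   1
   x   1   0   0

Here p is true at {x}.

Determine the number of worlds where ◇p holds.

2

s: successors {s, v, x}; p there: s:F, v:F, x:T. ✓
v: successors {x}; p there: x:T. ✓
x: successors {s}; p there: s:F. ✗
Satisfying worlds: {s, v}.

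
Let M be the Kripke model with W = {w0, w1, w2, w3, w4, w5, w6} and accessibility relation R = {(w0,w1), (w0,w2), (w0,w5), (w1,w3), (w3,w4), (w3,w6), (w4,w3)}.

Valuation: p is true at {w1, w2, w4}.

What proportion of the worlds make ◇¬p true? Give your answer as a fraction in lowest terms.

4/7

w0: successors {w1, w2, w5}; ¬p there: w1:F, w2:F, w5:T. ✓
w1: successors {w3}; ¬p there: w3:T. ✓
w2: no successors, so ◇¬p fails. ✗
w3: successors {w4, w6}; ¬p there: w4:F, w6:T. ✓
w4: successors {w3}; ¬p there: w3:T. ✓
w5: no successors, so ◇¬p fails. ✗
w6: no successors, so ◇¬p fails. ✗
That's 4 of 7 worlds, so 4/7.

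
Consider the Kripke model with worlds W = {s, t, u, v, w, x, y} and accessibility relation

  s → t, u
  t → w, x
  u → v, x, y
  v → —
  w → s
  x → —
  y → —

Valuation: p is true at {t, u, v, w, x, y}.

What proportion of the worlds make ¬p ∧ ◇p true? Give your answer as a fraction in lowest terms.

s: ¬p is T, ◇p is T. ✓
t: ¬p is F, ◇p is T. ✗
u: ¬p is F, ◇p is T. ✗
v: ¬p is F, ◇p is F. ✗
w: ¬p is F, ◇p is F. ✗
x: ¬p is F, ◇p is F. ✗
y: ¬p is F, ◇p is F. ✗
That's 1 of 7 worlds, so 1/7.

1/7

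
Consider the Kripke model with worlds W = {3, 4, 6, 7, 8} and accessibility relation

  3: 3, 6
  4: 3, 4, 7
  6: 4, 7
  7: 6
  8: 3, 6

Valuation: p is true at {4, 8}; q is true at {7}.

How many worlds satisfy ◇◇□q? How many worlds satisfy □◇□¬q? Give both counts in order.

For ◇◇□q:
3: successors {3, 6}; ◇□q there: 3:F, 6:F. ✗
4: successors {3, 4, 7}; ◇□q there: 3:F, 4:F, 7:F. ✗
6: successors {4, 7}; ◇□q there: 4:F, 7:F. ✗
7: successors {6}; ◇□q there: 6:F. ✗
8: successors {3, 6}; ◇□q there: 3:F, 6:F. ✗
— 0 worlds.
For □◇□¬q:
3: successors {3, 6}; ◇□¬q there: 3:T, 6:T. ✓
4: successors {3, 4, 7}; ◇□¬q there: 3:T, 4:T, 7:F. ✗
6: successors {4, 7}; ◇□¬q there: 4:T, 7:F. ✗
7: successors {6}; ◇□¬q there: 6:T. ✓
8: successors {3, 6}; ◇□¬q there: 3:T, 6:T. ✓
— 3 worlds.

0 and 3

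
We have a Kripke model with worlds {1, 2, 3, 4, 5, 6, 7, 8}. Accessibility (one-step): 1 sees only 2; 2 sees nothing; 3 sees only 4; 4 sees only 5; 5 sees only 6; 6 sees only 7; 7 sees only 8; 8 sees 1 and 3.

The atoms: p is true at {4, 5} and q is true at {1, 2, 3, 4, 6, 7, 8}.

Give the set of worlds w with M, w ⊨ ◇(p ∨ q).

{1, 3, 4, 5, 6, 7, 8}

1: successors {2}; p ∨ q there: 2:T. ✓
2: no successors, so ◇(p ∨ q) fails. ✗
3: successors {4}; p ∨ q there: 4:T. ✓
4: successors {5}; p ∨ q there: 5:T. ✓
5: successors {6}; p ∨ q there: 6:T. ✓
6: successors {7}; p ∨ q there: 7:T. ✓
7: successors {8}; p ∨ q there: 8:T. ✓
8: successors {1, 3}; p ∨ q there: 1:T, 3:T. ✓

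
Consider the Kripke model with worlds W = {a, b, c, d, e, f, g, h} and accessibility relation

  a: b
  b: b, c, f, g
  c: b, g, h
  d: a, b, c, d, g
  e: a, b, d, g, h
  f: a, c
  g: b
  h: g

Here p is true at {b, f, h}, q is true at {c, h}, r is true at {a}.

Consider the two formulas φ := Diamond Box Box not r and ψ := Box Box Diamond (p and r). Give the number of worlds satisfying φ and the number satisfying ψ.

For Diamond Box Box not r:
a: successors {b}; Box Box not r there: b:F. ✗
b: successors {b, c, f, g}; Box Box not r there: b:F, c:T, f:T, g:T. ✓
c: successors {b, g, h}; Box Box not r there: b:F, g:T, h:T. ✓
d: successors {a, b, c, d, g}; Box Box not r there: a:T, b:F, c:T, d:F, g:T. ✓
e: successors {a, b, d, g, h}; Box Box not r there: a:T, b:F, d:F, g:T, h:T. ✓
f: successors {a, c}; Box Box not r there: a:T, c:T. ✓
g: successors {b}; Box Box not r there: b:F. ✗
h: successors {g}; Box Box not r there: g:T. ✓
— 6 worlds.
For Box Box Diamond (p and r):
a: successors {b}; Box Diamond (p and r) there: b:F. ✗
b: successors {b, c, f, g}; Box Diamond (p and r) there: b:F, c:F, f:F, g:F. ✗
c: successors {b, g, h}; Box Diamond (p and r) there: b:F, g:F, h:F. ✗
d: successors {a, b, c, d, g}; Box Diamond (p and r) there: a:F, b:F, c:F, d:F, g:F. ✗
e: successors {a, b, d, g, h}; Box Diamond (p and r) there: a:F, b:F, d:F, g:F, h:F. ✗
f: successors {a, c}; Box Diamond (p and r) there: a:F, c:F. ✗
g: successors {b}; Box Diamond (p and r) there: b:F. ✗
h: successors {g}; Box Diamond (p and r) there: g:F. ✗
— 0 worlds.

6 and 0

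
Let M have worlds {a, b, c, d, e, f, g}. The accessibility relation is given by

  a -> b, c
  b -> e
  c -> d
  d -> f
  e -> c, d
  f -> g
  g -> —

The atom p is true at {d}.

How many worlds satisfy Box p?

2

a: successors {b, c}; p there: b:F, c:F. ✗
b: successors {e}; p there: e:F. ✗
c: successors {d}; p there: d:T. ✓
d: successors {f}; p there: f:F. ✗
e: successors {c, d}; p there: c:F, d:T. ✗
f: successors {g}; p there: g:F. ✗
g: no successors, so Box p holds vacuously. ✓
Satisfying worlds: {c, g}.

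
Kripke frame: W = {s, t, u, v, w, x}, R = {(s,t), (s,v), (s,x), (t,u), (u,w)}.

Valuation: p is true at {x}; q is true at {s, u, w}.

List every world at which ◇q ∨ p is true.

s: ◇q is F, p is F. ✗
t: ◇q is T, p is F. ✓
u: ◇q is T, p is F. ✓
v: ◇q is F, p is F. ✗
w: ◇q is F, p is F. ✗
x: ◇q is F, p is T. ✓

{t, u, x}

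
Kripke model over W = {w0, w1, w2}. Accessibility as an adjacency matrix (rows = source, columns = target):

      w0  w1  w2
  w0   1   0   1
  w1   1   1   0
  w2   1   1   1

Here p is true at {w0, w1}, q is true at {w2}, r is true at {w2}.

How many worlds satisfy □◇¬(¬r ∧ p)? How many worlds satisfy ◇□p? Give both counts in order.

For □◇¬(¬r ∧ p):
w0: successors {w0, w2}; ◇¬(¬r ∧ p) there: w0:T, w2:T. ✓
w1: successors {w0, w1}; ◇¬(¬r ∧ p) there: w0:T, w1:F. ✗
w2: successors {w0, w1, w2}; ◇¬(¬r ∧ p) there: w0:T, w1:F, w2:T. ✗
— 1 world.
For ◇□p:
w0: successors {w0, w2}; □p there: w0:F, w2:F. ✗
w1: successors {w0, w1}; □p there: w0:F, w1:T. ✓
w2: successors {w0, w1, w2}; □p there: w0:F, w1:T, w2:F. ✓
— 2 worlds.

1 and 2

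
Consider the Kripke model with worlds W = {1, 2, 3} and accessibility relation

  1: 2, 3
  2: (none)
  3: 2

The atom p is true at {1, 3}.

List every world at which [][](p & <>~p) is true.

{2, 3}

1: successors {2, 3}; [](p & <>~p) there: 2:T, 3:F. ✗
2: no successors, so [][](p & <>~p) holds vacuously. ✓
3: successors {2}; [](p & <>~p) there: 2:T. ✓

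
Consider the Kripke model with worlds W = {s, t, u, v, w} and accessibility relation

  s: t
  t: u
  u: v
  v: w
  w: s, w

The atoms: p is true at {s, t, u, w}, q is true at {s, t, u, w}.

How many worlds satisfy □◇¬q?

1

s: successors {t}; ◇¬q there: t:F. ✗
t: successors {u}; ◇¬q there: u:T. ✓
u: successors {v}; ◇¬q there: v:F. ✗
v: successors {w}; ◇¬q there: w:F. ✗
w: successors {s, w}; ◇¬q there: s:F, w:F. ✗
Satisfying worlds: {t}.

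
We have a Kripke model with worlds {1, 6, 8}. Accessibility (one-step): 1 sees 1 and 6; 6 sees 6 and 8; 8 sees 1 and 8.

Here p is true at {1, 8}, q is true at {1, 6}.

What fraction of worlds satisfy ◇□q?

1: successors {1, 6}; □q there: 1:T, 6:F. ✓
6: successors {6, 8}; □q there: 6:F, 8:F. ✗
8: successors {1, 8}; □q there: 1:T, 8:F. ✓
That's 2 of 3 worlds, so 2/3.

2/3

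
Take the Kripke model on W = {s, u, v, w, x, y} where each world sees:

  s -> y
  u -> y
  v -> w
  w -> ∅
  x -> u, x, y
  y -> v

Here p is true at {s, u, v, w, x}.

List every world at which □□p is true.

s: successors {y}; □p there: y:T. ✓
u: successors {y}; □p there: y:T. ✓
v: successors {w}; □p there: w:T. ✓
w: no successors, so □□p holds vacuously. ✓
x: successors {u, x, y}; □p there: u:F, x:F, y:T. ✗
y: successors {v}; □p there: v:T. ✓

{s, u, v, w, y}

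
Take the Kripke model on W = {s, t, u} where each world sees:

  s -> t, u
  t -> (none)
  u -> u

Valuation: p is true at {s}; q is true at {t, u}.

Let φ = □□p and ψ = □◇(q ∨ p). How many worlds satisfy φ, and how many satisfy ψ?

1 and 2

For □□p:
s: successors {t, u}; □p there: t:T, u:F. ✗
t: no successors, so □□p holds vacuously. ✓
u: successors {u}; □p there: u:F. ✗
— 1 world.
For □◇(q ∨ p):
s: successors {t, u}; ◇(q ∨ p) there: t:F, u:T. ✗
t: no successors, so □◇(q ∨ p) holds vacuously. ✓
u: successors {u}; ◇(q ∨ p) there: u:T. ✓
— 2 worlds.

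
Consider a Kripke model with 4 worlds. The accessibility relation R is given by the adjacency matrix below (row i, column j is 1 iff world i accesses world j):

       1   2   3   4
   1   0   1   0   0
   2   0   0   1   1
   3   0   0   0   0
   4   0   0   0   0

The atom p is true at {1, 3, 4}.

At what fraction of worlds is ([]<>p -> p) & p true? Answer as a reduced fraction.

3/4

1: []<>p -> p is T, p is T. ✓
2: []<>p -> p is T, p is F. ✗
3: []<>p -> p is T, p is T. ✓
4: []<>p -> p is T, p is T. ✓
That's 3 of 4 worlds, so 3/4.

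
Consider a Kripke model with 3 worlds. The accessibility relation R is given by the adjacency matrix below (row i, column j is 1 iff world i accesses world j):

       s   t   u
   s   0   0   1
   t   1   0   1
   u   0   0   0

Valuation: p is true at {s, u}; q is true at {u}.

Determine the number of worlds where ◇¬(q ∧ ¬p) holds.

2

s: successors {u}; ¬(q ∧ ¬p) there: u:T. ✓
t: successors {s, u}; ¬(q ∧ ¬p) there: s:T, u:T. ✓
u: no successors, so ◇¬(q ∧ ¬p) fails. ✗
Satisfying worlds: {s, t}.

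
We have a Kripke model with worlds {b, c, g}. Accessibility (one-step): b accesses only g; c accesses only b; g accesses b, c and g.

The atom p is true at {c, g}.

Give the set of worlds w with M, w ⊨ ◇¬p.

b: successors {g}; ¬p there: g:F. ✗
c: successors {b}; ¬p there: b:T. ✓
g: successors {b, c, g}; ¬p there: b:T, c:F, g:F. ✓

{c, g}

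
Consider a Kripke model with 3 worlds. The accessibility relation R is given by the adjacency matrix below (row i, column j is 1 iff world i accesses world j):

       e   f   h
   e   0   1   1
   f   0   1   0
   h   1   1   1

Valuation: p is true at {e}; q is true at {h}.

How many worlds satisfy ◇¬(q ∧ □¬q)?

3

e: successors {f, h}; ¬(q ∧ □¬q) there: f:T, h:T. ✓
f: successors {f}; ¬(q ∧ □¬q) there: f:T. ✓
h: successors {e, f, h}; ¬(q ∧ □¬q) there: e:T, f:T, h:T. ✓
Satisfying worlds: {e, f, h}.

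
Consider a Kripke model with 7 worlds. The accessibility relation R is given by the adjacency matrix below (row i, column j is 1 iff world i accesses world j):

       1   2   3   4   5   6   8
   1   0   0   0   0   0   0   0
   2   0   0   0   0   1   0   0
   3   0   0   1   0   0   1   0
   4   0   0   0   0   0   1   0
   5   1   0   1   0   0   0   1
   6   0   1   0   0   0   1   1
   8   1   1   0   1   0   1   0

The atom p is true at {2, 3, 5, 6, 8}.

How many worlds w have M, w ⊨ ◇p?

6

1: no successors, so ◇p fails. ✗
2: successors {5}; p there: 5:T. ✓
3: successors {3, 6}; p there: 3:T, 6:T. ✓
4: successors {6}; p there: 6:T. ✓
5: successors {1, 3, 8}; p there: 1:F, 3:T, 8:T. ✓
6: successors {2, 6, 8}; p there: 2:T, 6:T, 8:T. ✓
8: successors {1, 2, 4, 6}; p there: 1:F, 2:T, 4:F, 6:T. ✓
Satisfying worlds: {2, 3, 4, 5, 6, 8}.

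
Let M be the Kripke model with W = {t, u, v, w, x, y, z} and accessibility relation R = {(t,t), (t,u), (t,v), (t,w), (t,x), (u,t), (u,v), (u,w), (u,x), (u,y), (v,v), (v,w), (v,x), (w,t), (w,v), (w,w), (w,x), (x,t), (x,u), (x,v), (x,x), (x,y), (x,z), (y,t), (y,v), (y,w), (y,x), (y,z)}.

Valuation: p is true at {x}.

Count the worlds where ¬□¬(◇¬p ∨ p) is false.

t: □¬(◇¬p ∨ p) is F. ✓
u: □¬(◇¬p ∨ p) is F. ✓
v: □¬(◇¬p ∨ p) is F. ✓
w: □¬(◇¬p ∨ p) is F. ✓
x: □¬(◇¬p ∨ p) is F. ✓
y: □¬(◇¬p ∨ p) is F. ✓
z: □¬(◇¬p ∨ p) is T. ✗
Satisfying worlds: {t, u, v, w, x, y}.
So ¬□¬(◇¬p ∨ p) fails at the other 1 world.

1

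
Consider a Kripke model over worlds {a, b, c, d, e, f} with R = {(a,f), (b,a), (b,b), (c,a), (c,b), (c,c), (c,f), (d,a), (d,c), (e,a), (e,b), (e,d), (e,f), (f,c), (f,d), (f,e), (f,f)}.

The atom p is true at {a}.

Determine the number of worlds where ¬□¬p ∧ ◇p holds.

4

a: ¬□¬p is F, ◇p is F. ✗
b: ¬□¬p is T, ◇p is T. ✓
c: ¬□¬p is T, ◇p is T. ✓
d: ¬□¬p is T, ◇p is T. ✓
e: ¬□¬p is T, ◇p is T. ✓
f: ¬□¬p is F, ◇p is F. ✗
Satisfying worlds: {b, c, d, e}.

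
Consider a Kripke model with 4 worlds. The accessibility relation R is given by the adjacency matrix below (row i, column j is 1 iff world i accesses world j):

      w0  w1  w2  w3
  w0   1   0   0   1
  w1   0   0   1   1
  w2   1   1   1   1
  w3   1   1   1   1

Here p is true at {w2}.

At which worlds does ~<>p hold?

{w0}

w0: <>p is F. ✓
w1: <>p is T. ✗
w2: <>p is T. ✗
w3: <>p is T. ✗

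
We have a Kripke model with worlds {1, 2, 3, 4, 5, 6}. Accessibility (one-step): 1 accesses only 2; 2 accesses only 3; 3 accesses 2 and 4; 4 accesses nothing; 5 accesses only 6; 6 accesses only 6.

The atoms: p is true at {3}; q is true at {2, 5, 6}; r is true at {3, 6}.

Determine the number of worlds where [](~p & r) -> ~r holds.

5

1: [](~p & r) is F, ~r is T. ✓
2: [](~p & r) is F, ~r is T. ✓
3: [](~p & r) is F, ~r is F. ✓
4: [](~p & r) is T, ~r is T. ✓
5: [](~p & r) is T, ~r is T. ✓
6: [](~p & r) is T, ~r is F. ✗
Satisfying worlds: {1, 2, 3, 4, 5}.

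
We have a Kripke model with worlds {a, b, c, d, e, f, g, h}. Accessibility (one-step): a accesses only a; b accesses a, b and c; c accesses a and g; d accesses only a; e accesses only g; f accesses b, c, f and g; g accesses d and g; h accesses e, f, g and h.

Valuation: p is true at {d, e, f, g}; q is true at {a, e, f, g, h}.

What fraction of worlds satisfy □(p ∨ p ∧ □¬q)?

1/4

a: successors {a}; p ∨ p ∧ □¬q there: a:F. ✗
b: successors {a, b, c}; p ∨ p ∧ □¬q there: a:F, b:F, c:F. ✗
c: successors {a, g}; p ∨ p ∧ □¬q there: a:F, g:T. ✗
d: successors {a}; p ∨ p ∧ □¬q there: a:F. ✗
e: successors {g}; p ∨ p ∧ □¬q there: g:T. ✓
f: successors {b, c, f, g}; p ∨ p ∧ □¬q there: b:F, c:F, f:T, g:T. ✗
g: successors {d, g}; p ∨ p ∧ □¬q there: d:T, g:T. ✓
h: successors {e, f, g, h}; p ∨ p ∧ □¬q there: e:T, f:T, g:T, h:F. ✗
That's 2 of 8 worlds, so 2/8 = 1/4.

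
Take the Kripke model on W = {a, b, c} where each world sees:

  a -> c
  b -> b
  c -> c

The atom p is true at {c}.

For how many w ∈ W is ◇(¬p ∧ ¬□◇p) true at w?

a: successors {c}; ¬p ∧ ¬□◇p there: c:F. ✗
b: successors {b}; ¬p ∧ ¬□◇p there: b:T. ✓
c: successors {c}; ¬p ∧ ¬□◇p there: c:F. ✗
Satisfying worlds: {b}.

1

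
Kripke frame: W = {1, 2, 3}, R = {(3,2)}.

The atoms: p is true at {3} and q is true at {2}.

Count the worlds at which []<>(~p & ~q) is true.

1: no successors, so []<>(~p & ~q) holds vacuously. ✓
2: no successors, so []<>(~p & ~q) holds vacuously. ✓
3: successors {2}; <>(~p & ~q) there: 2:F. ✗
Satisfying worlds: {1, 2}.

2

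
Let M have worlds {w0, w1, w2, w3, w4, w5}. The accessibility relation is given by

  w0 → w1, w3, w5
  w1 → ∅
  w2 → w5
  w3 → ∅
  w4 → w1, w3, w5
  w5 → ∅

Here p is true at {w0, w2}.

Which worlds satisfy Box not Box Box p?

{w1, w3, w5}

w0: successors {w1, w3, w5}; not Box Box p there: w1:F, w3:F, w5:F. ✗
w1: no successors, so Box not Box Box p holds vacuously. ✓
w2: successors {w5}; not Box Box p there: w5:F. ✗
w3: no successors, so Box not Box Box p holds vacuously. ✓
w4: successors {w1, w3, w5}; not Box Box p there: w1:F, w3:F, w5:F. ✗
w5: no successors, so Box not Box Box p holds vacuously. ✓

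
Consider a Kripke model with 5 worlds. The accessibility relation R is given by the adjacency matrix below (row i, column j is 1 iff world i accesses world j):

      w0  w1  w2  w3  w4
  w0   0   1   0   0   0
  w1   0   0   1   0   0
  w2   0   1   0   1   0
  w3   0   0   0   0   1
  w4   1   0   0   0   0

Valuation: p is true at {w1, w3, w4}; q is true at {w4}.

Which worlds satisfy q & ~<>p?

w0: q is F, ~<>p is F. ✗
w1: q is F, ~<>p is T. ✗
w2: q is F, ~<>p is F. ✗
w3: q is F, ~<>p is F. ✗
w4: q is T, ~<>p is T. ✓

{w4}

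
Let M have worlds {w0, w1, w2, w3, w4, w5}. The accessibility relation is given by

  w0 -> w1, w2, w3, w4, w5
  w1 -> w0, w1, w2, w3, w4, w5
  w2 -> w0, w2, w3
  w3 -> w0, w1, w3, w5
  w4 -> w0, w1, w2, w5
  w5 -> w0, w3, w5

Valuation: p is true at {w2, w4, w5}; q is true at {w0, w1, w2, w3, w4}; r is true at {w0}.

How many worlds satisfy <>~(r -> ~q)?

w0: successors {w1, w2, w3, w4, w5}; ~(r -> ~q) there: w1:F, w2:F, w3:F, w4:F, w5:F. ✗
w1: successors {w0, w1, w2, w3, w4, w5}; ~(r -> ~q) there: w0:T, w1:F, w2:F, w3:F, w4:F, w5:F. ✓
w2: successors {w0, w2, w3}; ~(r -> ~q) there: w0:T, w2:F, w3:F. ✓
w3: successors {w0, w1, w3, w5}; ~(r -> ~q) there: w0:T, w1:F, w3:F, w5:F. ✓
w4: successors {w0, w1, w2, w5}; ~(r -> ~q) there: w0:T, w1:F, w2:F, w5:F. ✓
w5: successors {w0, w3, w5}; ~(r -> ~q) there: w0:T, w3:F, w5:F. ✓
Satisfying worlds: {w1, w2, w3, w4, w5}.

5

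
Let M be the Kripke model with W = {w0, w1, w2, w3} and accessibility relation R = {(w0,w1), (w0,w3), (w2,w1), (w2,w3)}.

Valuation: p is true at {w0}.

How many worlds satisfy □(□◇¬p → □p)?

w0: successors {w1, w3}; □◇¬p → □p there: w1:T, w3:T. ✓
w1: no successors, so □(□◇¬p → □p) holds vacuously. ✓
w2: successors {w1, w3}; □◇¬p → □p there: w1:T, w3:T. ✓
w3: no successors, so □(□◇¬p → □p) holds vacuously. ✓
Satisfying worlds: {w0, w1, w2, w3}.

4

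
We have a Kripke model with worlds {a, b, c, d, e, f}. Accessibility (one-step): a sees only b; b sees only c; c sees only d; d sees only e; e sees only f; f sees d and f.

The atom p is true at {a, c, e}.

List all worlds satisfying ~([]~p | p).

a: []~p | p is T. ✗
b: []~p | p is F. ✓
c: []~p | p is T. ✗
d: []~p | p is F. ✓
e: []~p | p is T. ✗
f: []~p | p is T. ✗

{b, d}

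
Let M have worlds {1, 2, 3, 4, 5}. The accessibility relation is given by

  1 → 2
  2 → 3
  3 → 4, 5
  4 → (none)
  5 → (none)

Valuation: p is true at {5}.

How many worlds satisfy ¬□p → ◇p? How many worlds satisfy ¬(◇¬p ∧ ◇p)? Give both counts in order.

For ¬□p → ◇p:
1: ¬□p is T, ◇p is F. ✗
2: ¬□p is T, ◇p is F. ✗
3: ¬□p is T, ◇p is T. ✓
4: ¬□p is F, ◇p is F. ✓
5: ¬□p is F, ◇p is F. ✓
— 3 worlds.
For ¬(◇¬p ∧ ◇p):
1: ◇¬p ∧ ◇p is F. ✓
2: ◇¬p ∧ ◇p is F. ✓
3: ◇¬p ∧ ◇p is T. ✗
4: ◇¬p ∧ ◇p is F. ✓
5: ◇¬p ∧ ◇p is F. ✓
— 4 worlds.

3 and 4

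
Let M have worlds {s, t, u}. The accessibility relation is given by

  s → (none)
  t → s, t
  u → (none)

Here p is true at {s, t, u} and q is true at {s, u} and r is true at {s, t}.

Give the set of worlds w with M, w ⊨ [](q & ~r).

s: no successors, so [](q & ~r) holds vacuously. ✓
t: successors {s, t}; q & ~r there: s:F, t:F. ✗
u: no successors, so [](q & ~r) holds vacuously. ✓

{s, u}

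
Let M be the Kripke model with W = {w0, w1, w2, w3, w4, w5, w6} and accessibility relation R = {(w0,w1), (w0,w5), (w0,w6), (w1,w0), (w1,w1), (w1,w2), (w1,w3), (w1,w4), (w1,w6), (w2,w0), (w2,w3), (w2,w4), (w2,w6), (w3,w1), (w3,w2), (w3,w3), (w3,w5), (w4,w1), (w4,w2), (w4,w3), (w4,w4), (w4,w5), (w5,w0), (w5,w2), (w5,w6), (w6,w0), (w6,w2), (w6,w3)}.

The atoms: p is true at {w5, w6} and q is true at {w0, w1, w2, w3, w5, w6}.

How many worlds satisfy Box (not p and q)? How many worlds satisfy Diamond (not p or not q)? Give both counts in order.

For Box (not p and q):
w0: successors {w1, w5, w6}; not p and q there: w1:T, w5:F, w6:F. ✗
w1: successors {w0, w1, w2, w3, w4, w6}; not p and q there: w0:T, w1:T, w2:T, w3:T, w4:F, w6:F. ✗
w2: successors {w0, w3, w4, w6}; not p and q there: w0:T, w3:T, w4:F, w6:F. ✗
w3: successors {w1, w2, w3, w5}; not p and q there: w1:T, w2:T, w3:T, w5:F. ✗
w4: successors {w1, w2, w3, w4, w5}; not p and q there: w1:T, w2:T, w3:T, w4:F, w5:F. ✗
w5: successors {w0, w2, w6}; not p and q there: w0:T, w2:T, w6:F. ✗
w6: successors {w0, w2, w3}; not p and q there: w0:T, w2:T, w3:T. ✓
— 1 world.
For Diamond (not p or not q):
w0: successors {w1, w5, w6}; not p or not q there: w1:T, w5:F, w6:F. ✓
w1: successors {w0, w1, w2, w3, w4, w6}; not p or not q there: w0:T, w1:T, w2:T, w3:T, w4:T, w6:F. ✓
w2: successors {w0, w3, w4, w6}; not p or not q there: w0:T, w3:T, w4:T, w6:F. ✓
w3: successors {w1, w2, w3, w5}; not p or not q there: w1:T, w2:T, w3:T, w5:F. ✓
w4: successors {w1, w2, w3, w4, w5}; not p or not q there: w1:T, w2:T, w3:T, w4:T, w5:F. ✓
w5: successors {w0, w2, w6}; not p or not q there: w0:T, w2:T, w6:F. ✓
w6: successors {w0, w2, w3}; not p or not q there: w0:T, w2:T, w3:T. ✓
— 7 worlds.

1 and 7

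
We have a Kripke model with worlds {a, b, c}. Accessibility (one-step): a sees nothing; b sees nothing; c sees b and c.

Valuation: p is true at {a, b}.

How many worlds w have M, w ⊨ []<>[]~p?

2

a: no successors, so []<>[]~p holds vacuously. ✓
b: no successors, so []<>[]~p holds vacuously. ✓
c: successors {b, c}; <>[]~p there: b:F, c:T. ✗
Satisfying worlds: {a, b}.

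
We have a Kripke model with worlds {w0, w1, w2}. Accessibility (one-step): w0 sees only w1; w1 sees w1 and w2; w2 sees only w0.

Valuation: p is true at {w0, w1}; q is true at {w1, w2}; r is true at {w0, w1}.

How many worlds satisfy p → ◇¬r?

w0: p is T, ◇¬r is F. ✗
w1: p is T, ◇¬r is T. ✓
w2: p is F, ◇¬r is F. ✓
Satisfying worlds: {w1, w2}.

2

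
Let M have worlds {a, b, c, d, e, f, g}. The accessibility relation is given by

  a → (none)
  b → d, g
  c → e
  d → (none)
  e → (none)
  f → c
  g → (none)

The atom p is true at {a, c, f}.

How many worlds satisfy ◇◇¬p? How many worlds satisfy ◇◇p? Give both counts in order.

For ◇◇¬p:
a: no successors, so ◇◇¬p fails. ✗
b: successors {d, g}; ◇¬p there: d:F, g:F. ✗
c: successors {e}; ◇¬p there: e:F. ✗
d: no successors, so ◇◇¬p fails. ✗
e: no successors, so ◇◇¬p fails. ✗
f: successors {c}; ◇¬p there: c:T. ✓
g: no successors, so ◇◇¬p fails. ✗
— 1 world.
For ◇◇p:
a: no successors, so ◇◇p fails. ✗
b: successors {d, g}; ◇p there: d:F, g:F. ✗
c: successors {e}; ◇p there: e:F. ✗
d: no successors, so ◇◇p fails. ✗
e: no successors, so ◇◇p fails. ✗
f: successors {c}; ◇p there: c:F. ✗
g: no successors, so ◇◇p fails. ✗
— 0 worlds.

1 and 0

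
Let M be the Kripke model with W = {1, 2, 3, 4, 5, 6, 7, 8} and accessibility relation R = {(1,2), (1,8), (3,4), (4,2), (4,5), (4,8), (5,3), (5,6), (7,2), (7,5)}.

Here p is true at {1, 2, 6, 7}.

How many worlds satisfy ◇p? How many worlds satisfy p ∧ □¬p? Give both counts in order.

For ◇p:
1: successors {2, 8}; p there: 2:T, 8:F. ✓
2: no successors, so ◇p fails. ✗
3: successors {4}; p there: 4:F. ✗
4: successors {2, 5, 8}; p there: 2:T, 5:F, 8:F. ✓
5: successors {3, 6}; p there: 3:F, 6:T. ✓
6: no successors, so ◇p fails. ✗
7: successors {2, 5}; p there: 2:T, 5:F. ✓
8: no successors, so ◇p fails. ✗
— 4 worlds.
For p ∧ □¬p:
1: p is T, □¬p is F. ✗
2: p is T, □¬p is T. ✓
3: p is F, □¬p is T. ✗
4: p is F, □¬p is F. ✗
5: p is F, □¬p is F. ✗
6: p is T, □¬p is T. ✓
7: p is T, □¬p is F. ✗
8: p is F, □¬p is T. ✗
— 2 worlds.

4 and 2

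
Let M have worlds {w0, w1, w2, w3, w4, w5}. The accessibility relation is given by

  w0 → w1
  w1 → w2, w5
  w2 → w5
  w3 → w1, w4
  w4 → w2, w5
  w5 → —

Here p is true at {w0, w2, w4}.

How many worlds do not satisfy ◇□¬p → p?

1

w0: ◇□¬p is F, p is T. ✓
w1: ◇□¬p is T, p is F. ✗
w2: ◇□¬p is T, p is T. ✓
w3: ◇□¬p is F, p is F. ✓
w4: ◇□¬p is T, p is T. ✓
w5: ◇□¬p is F, p is F. ✓
Satisfying worlds: {w0, w2, w3, w4, w5}.
So ◇□¬p → p fails at the other 1 world.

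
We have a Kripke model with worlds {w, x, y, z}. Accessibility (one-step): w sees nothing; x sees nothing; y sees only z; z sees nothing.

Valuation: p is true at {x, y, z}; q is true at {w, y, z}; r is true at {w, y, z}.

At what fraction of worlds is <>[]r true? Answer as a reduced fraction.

1/4

w: no successors, so <>[]r fails. ✗
x: no successors, so <>[]r fails. ✗
y: successors {z}; []r there: z:T. ✓
z: no successors, so <>[]r fails. ✗
That's 1 of 4 worlds, so 1/4.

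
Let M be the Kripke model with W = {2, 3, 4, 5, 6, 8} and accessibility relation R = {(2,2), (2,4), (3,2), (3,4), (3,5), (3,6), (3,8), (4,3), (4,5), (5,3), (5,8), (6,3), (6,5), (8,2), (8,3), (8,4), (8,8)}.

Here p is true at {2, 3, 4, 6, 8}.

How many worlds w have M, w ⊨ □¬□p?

2: successors {2, 4}; ¬□p there: 2:F, 4:T. ✗
3: successors {2, 4, 5, 6, 8}; ¬□p there: 2:F, 4:T, 5:F, 6:T, 8:F. ✗
4: successors {3, 5}; ¬□p there: 3:T, 5:F. ✗
5: successors {3, 8}; ¬□p there: 3:T, 8:F. ✗
6: successors {3, 5}; ¬□p there: 3:T, 5:F. ✗
8: successors {2, 3, 4, 8}; ¬□p there: 2:F, 3:T, 4:T, 8:F. ✗
Satisfying worlds: ∅.

0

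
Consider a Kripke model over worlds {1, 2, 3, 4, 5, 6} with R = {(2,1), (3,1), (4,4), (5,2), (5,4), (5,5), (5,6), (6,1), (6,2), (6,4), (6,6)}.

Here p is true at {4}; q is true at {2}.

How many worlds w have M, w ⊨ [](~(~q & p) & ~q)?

1: no successors, so [](~(~q & p) & ~q) holds vacuously. ✓
2: successors {1}; ~(~q & p) & ~q there: 1:T. ✓
3: successors {1}; ~(~q & p) & ~q there: 1:T. ✓
4: successors {4}; ~(~q & p) & ~q there: 4:F. ✗
5: successors {2, 4, 5, 6}; ~(~q & p) & ~q there: 2:F, 4:F, 5:T, 6:T. ✗
6: successors {1, 2, 4, 6}; ~(~q & p) & ~q there: 1:T, 2:F, 4:F, 6:T. ✗
Satisfying worlds: {1, 2, 3}.

3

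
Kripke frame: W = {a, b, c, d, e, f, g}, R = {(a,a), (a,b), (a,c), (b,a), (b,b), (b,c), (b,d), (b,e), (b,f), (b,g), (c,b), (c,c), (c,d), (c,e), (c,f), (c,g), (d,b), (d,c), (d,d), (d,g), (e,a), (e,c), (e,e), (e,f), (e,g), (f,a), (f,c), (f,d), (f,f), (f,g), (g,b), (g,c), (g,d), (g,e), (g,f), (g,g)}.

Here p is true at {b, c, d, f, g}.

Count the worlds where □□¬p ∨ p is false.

2

a: □□¬p is F, p is F. ✗
b: □□¬p is F, p is T. ✓
c: □□¬p is F, p is T. ✓
d: □□¬p is F, p is T. ✓
e: □□¬p is F, p is F. ✗
f: □□¬p is F, p is T. ✓
g: □□¬p is F, p is T. ✓
Satisfying worlds: {b, c, d, f, g}.
So □□¬p ∨ p fails at the other 2 worlds.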